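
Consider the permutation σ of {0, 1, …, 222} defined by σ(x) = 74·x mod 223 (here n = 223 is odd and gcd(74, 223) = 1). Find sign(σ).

Start at x=1: 1 → 74 → 124 → 33 → 212 → 78 → 197 → … (one orbit).
The orbit structure of x ↦ 74x mod 223: 3 orbits of sizes [111, 111, 1].
223 − 3 = 220 transpositions; sign(π) = (−1)^220 = +1.

+1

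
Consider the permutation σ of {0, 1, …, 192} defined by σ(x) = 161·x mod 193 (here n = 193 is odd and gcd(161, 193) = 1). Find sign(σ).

+1

Start at x=62: 62 → 139 → 184 → 95 → 48 → 8 → 130 → … (one orbit).
3 cycles of lengths [96, 96, 1].
Σ(ℓ_i−1) = 193−3 = 190; sign = (−1)^190 = +1.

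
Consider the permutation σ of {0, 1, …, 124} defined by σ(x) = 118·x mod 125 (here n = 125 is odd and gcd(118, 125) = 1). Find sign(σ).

Start at x=68: 68 → 24 → 82 → 51 → 18 → 124 → 7 → … (one orbit).
The orbit structure of x ↦ 118x mod 125: 12 orbits of sizes [20, 20, 20, 20, 20, 4, 4, 4, 4, 4, 4, 1].
12 cycles on 125: each ℓ→(−1)^(ℓ−1), product (−1)^113 = -1.
Check: (118/125) = -1 by Zolotarev.

-1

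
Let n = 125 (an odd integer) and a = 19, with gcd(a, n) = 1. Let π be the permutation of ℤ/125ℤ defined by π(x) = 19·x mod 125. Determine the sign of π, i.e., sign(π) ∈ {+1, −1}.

Orbit of 4 under x↦19x: [4, 76, 69, 61, 34, 21, 24]… (length divides ord_125(19)).
Cycle type of π: 50×2 + 10×2 + 2×2 + 1; total 7 cycles.
n − c = 125 − 7 = 118; sign = (−1)^118 = +1.

+1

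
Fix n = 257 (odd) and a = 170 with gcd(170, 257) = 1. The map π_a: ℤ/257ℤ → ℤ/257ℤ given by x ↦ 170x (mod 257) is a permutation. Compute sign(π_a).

Trace 143: π^k(143) = [143, 152, 140, 156, 49, 106, 30] for k=0..6.
Cycle lengths of π_170 on ℤ/257ℤ: [256, 1]; 2 cycles in total.
2 cycles on 257: each ℓ→(−1)^(ℓ−1), product (−1)^255 = -1.
(170|257)_J = -1 (Zolotarev's lemma cross-check).

-1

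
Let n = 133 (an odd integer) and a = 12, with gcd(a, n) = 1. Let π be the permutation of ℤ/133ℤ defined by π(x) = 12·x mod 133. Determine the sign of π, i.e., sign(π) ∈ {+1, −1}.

+1

Start at x=121: 121 → 122 → 1 → 12 → 11 → 132 → 121 (one orbit).
The orbit structure of x ↦ 12x mod 133: 23 orbits of sizes [6, 6, 6, 6, 6, 6, 6, 6, 6, 6, 6, 6, 6, 6, 6, 6, 6, 6, 6, 6, 6, 6, 1].
Σ(ℓ_i−1) = 133−23 = 110; sign = (−1)^110 = +1.
Via Zolotarev, sign(π_{12}) = (12|133) = +1.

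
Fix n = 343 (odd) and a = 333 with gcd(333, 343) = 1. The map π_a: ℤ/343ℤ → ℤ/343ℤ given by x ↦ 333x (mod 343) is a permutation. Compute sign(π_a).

+1

Start at x=211: 211 → 291 → 177 → 288 → 207 → 331 → 120 → … (one orbit).
Decompose π into cycles: lengths [147, 147, 21, 21, 3, 3, 1] (7 cycles, including the fixed point 0).
Σ(ℓ_i−1) = 343−7 = 336; sign = (−1)^336 = +1.
Check: (333/343) = +1 by Zolotarev.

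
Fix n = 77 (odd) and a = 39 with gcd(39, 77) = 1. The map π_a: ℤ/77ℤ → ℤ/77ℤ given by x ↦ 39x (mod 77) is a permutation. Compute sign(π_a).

Trace 9: π^k(9) = [9, 43, 60, 30, 15, 46, 23] for k=0..6.
Cycle lengths of π_39 on ℤ/77ℤ: [30, 30, 10, 3, 3, 1]; 6 cycles in total.
sign(π) = (−1)^{n − #cycles} = (−1)^{77−6} = (−1)^71 = -1.

-1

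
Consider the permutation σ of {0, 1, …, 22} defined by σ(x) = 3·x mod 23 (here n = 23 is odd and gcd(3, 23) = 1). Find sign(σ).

+1

Trace 12: π^k(12) = [12, 13, 16, 2, 6, 18, 8] for k=0..6.
3 cycles of lengths [11, 11, 1].
23 − 3 = 20 transpositions; sign(π) = (−1)^20 = +1.
(3|23)_J = +1 (Zolotarev's lemma cross-check).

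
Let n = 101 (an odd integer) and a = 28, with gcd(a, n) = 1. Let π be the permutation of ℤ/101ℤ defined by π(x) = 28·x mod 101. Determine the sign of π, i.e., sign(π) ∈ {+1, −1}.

Orbit of 42 under x↦28x: [42, 65, 2, 56, 53, 70, 41]… (length divides ord_101(28)).
Cycle lengths of π_28 on ℤ/101ℤ: [100, 1]; 2 cycles in total.
101 − 2 = 99 transpositions; sign(π) = (−1)^99 = -1.

-1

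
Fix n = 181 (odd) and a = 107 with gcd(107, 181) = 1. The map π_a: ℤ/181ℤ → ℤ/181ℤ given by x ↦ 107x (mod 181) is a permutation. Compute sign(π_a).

-1

Trace 22: π^k(22) = [22, 1, 107, 46, 35, 125, 162] for k=0..6.
Cycle type of π: 20×9 + 1; total 10 cycles.
sign(π) = (−1)^{n − #cycles} = (−1)^{181−10} = (−1)^171 = -1.
The Jacobi symbol (107|181) = -1 (Zolotarev) agrees.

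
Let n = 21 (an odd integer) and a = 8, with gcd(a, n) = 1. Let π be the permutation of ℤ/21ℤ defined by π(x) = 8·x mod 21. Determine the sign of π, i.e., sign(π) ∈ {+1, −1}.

-1

Trace 1: π^k(1) = [1, 8] for k=0..1.
Cycle lengths of π_8 on ℤ/21ℤ: [2, 2, 2, 2, 2, 2, 2, 1, 1, 1, 1, 1, 1, 1]; 14 cycles in total.
n − c = 21 − 14 = 7; sign = (−1)^7 = -1.
Zolotarev: (8|21) = -1, matching the cycle-count sign.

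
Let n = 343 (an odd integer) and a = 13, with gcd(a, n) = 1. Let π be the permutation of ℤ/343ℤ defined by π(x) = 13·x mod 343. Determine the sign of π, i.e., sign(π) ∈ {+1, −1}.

-1

Orbit of 34 under x↦13x: [34, 99, 258, 267, 41, 190, 69]… (length divides ord_343(13)).
Cycle type of π: 98×3 + 14×3 + 2×3 + 1; total 10 cycles.
343 − 10 = 333 transpositions; sign(π) = (−1)^333 = -1.
The Jacobi symbol (13|343) = -1 (Zolotarev) agrees.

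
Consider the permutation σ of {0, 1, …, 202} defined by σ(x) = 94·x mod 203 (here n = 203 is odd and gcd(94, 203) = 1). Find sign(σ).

-1

Orbit of 78 under x↦94x: [78, 24, 23, 132, 25, 117, 36]… (length divides ord_203(94)).
The orbit structure of x ↦ 94x mod 203: 10 orbits of sizes [42, 42, 42, 42, 7, 7, 7, 7, 6, 1].
With 10 cycles on 203 points, sign = (−1)^{203−10} = -1.
Zolotarev: (94|203) = -1, matching the cycle-count sign.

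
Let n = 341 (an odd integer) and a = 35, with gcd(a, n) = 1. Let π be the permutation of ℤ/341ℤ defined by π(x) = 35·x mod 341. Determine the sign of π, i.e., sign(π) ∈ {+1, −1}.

-1

Start at x=326: 326 → 157 → 39 → 1 → 35 → 202 → 250 → … (one orbit).
The orbit structure of x ↦ 35x mod 341: 38 orbits of sizes [10, 10, 10, 10, 10, 10, 10, 10, 10, 10, 10, 10, 10, 10, 10, 10, 10, 10, 10, 10, 10, 10, 10, 10, 10, 10, 10, 10, 10, 10, 10, 5, 5, 5, 5, 5, 5, 1].
Σ(ℓ_i−1) = 341−38 = 303; sign = (−1)^303 = -1.
Via Zolotarev, sign(π_{35}) = (35|341) = -1.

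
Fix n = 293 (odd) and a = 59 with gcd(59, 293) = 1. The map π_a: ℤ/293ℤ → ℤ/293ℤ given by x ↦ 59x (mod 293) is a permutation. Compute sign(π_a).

Start at x=26: 26 → 69 → 262 → 222 → 206 → 141 → 115 → … (one orbit).
Cycle lengths of π_59 on ℤ/293ℤ: [73, 73, 73, 73, 1]; 5 cycles in total.
Σ(ℓ_i−1) = 293−5 = 288; sign = (−1)^288 = +1.

+1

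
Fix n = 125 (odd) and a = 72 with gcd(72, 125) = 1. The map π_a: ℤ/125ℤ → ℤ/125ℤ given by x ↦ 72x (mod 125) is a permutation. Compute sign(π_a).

-1

Trace 6: π^k(6) = [6, 57, 104, 113, 11, 42, 24] for k=0..6.
Cycle lengths of π_72 on ℤ/125ℤ: [100, 20, 4, 1]; 4 cycles in total.
sign(π) = (−1)^{n − #cycles} = (−1)^{125−4} = (−1)^121 = -1.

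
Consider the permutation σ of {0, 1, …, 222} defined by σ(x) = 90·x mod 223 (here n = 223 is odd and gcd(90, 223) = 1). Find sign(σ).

Start at x=145: 145 → 116 → 182 → 101 → 170 → 136 → 198 → … (one orbit).
Decompose π into cycles: lengths [222, 1] (2 cycles, including the fixed point 0).
223 − 2 = 221 transpositions; sign(π) = (−1)^221 = -1.

-1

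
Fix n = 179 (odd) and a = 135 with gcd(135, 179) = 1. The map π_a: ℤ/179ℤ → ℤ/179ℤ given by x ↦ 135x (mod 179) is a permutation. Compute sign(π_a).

+1

Trace 107: π^k(107) = [107, 125, 49, 171, 173, 85, 19] for k=0..6.
Cycle type of π: 89×2 + 1; total 3 cycles.
Σ(ℓ_i−1) = 179−3 = 176; sign = (−1)^176 = +1.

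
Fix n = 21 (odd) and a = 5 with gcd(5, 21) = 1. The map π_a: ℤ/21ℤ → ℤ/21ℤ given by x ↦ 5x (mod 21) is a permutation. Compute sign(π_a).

+1

Orbit of 4 under x↦5x: [4, 20, 16, 17, 1, 5]… (length divides ord_21(5)).
The orbit structure of x ↦ 5x mod 21: 5 orbits of sizes [6, 6, 6, 2, 1].
21 − 5 = 16 transpositions; sign(π) = (−1)^16 = +1.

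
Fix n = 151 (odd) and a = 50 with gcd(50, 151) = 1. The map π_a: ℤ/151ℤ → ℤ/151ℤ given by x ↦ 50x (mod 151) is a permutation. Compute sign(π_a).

Trace 59: π^k(59) = [59, 81, 124, 9, 148, 1, 50] for k=0..6.
Cycle type of π: 25×6 + 1; total 7 cycles.
n − c = 151 − 7 = 144; sign = (−1)^144 = +1.
Via Zolotarev, sign(π_{50}) = (50|151) = +1.

+1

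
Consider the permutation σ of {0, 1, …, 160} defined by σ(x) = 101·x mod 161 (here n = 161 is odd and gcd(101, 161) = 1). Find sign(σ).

-1

Start at x=48: 48 → 18 → 47 → 78 → 150 → 16 → 6 → … (one orbit).
Cycle type of π: 66×2 + 11×2 + 6 + 1; total 6 cycles.
n − c = 161 − 6 = 155; sign = (−1)^155 = -1.
Check: (101/161) = -1 by Zolotarev.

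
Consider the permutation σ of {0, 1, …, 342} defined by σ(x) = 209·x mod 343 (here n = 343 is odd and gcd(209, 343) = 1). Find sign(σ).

-1

Orbit of 293 under x↦209x: [293, 183, 174, 8, 300, 274, 328]… (length divides ord_343(209)).
10 cycles of lengths [98, 98, 98, 14, 14, 14, 2, 2, 2, 1].
sign(π) = (−1)^{n − #cycles} = (−1)^{343−10} = (−1)^333 = -1.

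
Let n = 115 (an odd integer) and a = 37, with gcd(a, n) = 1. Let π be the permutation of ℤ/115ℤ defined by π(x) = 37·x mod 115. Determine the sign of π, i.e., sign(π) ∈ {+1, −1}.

+1

Orbit of 22 under x↦37x: [22, 9, 103, 16, 17, 54, 43]… (length divides ord_115(37)).
5 cycles of lengths [44, 44, 22, 4, 1].
sign(π) = (−1)^{n − #cycles} = (−1)^{115−5} = (−1)^110 = +1.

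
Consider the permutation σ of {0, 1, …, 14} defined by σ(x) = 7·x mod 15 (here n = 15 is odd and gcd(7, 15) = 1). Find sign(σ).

-1

Orbit of 13 under x↦7x: [13, 1, 7, 4]… (length divides ord_15(7)).
6 cycles of lengths [4, 4, 4, 1, 1, 1].
With 6 cycles on 15 points, sign = (−1)^{15−6} = -1.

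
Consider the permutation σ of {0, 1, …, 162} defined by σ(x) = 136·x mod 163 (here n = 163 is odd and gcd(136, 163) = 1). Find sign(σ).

Start at x=22: 22 → 58 → 64 → 65 → 38 → 115 → 155 → … (one orbit).
Cycle lengths of π_136 on ℤ/163ℤ: [27, 27, 27, 27, 27, 27, 1]; 7 cycles in total.
sign(π) = (−1)^{n − #cycles} = (−1)^{163−7} = (−1)^156 = +1.
Via Zolotarev, sign(π_{136}) = (136|163) = +1.

+1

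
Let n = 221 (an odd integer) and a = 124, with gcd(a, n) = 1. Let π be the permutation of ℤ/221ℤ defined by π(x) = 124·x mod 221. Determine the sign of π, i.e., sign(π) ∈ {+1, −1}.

+1

Trace 43: π^k(43) = [43, 28, 157, 20, 49, 109, 35] for k=0..6.
π_124 has 7 disjoint cycles with lengths [48, 48, 48, 48, 16, 12, 1] on {0,…,220}.
With 7 cycles on 221 points, sign = (−1)^{221−7} = +1.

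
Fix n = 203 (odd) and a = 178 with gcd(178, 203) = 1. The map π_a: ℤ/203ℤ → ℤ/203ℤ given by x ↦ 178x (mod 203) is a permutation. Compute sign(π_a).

-1

Start at x=38: 38 → 65 → 202 → 25 → 187 → 197 → 150 → … (one orbit).
8 cycles of lengths [42, 42, 42, 42, 14, 14, 6, 1].
8 cycles on 203: each ℓ→(−1)^(ℓ−1), product (−1)^195 = -1.
The Jacobi symbol (178|203) = -1 (Zolotarev) agrees.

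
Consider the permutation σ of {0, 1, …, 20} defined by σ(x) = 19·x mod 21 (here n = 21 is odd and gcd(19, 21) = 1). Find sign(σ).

-1

Trace 19: π^k(19) = [19, 4, 13, 16, 10, 1] for k=0..5.
Decompose π into cycles: lengths [6, 6, 6, 1, 1, 1] (6 cycles, including the fixed point 0).
21 − 6 = 15 transpositions; sign(π) = (−1)^15 = -1.
Via Zolotarev, sign(π_{19}) = (19|21) = -1.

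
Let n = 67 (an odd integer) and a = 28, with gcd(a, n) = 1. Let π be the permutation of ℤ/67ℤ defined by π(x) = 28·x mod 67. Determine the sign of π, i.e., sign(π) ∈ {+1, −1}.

-1

Start at x=48: 48 → 4 → 45 → 54 → 38 → 59 → 44 → … (one orbit).
Cycle lengths of π_28 on ℤ/67ℤ: [66, 1]; 2 cycles in total.
sign(π) = (−1)^{n − #cycles} = (−1)^{67−2} = (−1)^65 = -1.
(28|67)_J = -1 (Zolotarev's lemma cross-check).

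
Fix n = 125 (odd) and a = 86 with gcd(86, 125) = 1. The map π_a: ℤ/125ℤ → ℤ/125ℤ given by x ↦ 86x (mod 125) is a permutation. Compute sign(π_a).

Trace 86: π^k(86) = [86, 21, 56, 66, 51, 11, 71] for k=0..6.
The orbit structure of x ↦ 86x mod 125: 13 orbits of sizes [25, 25, 25, 25, 5, 5, 5, 5, 1, 1, 1, 1, 1].
125 − 13 = 112 transpositions; sign(π) = (−1)^112 = +1.

+1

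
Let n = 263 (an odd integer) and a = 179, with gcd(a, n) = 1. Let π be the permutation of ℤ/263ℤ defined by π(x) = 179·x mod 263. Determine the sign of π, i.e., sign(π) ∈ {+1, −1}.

+1

Trace 32: π^k(32) = [32, 205, 138, 243, 102, 111, 144] for k=0..6.
Cycle type of π: 131×2 + 1; total 3 cycles.
3 cycles on 263: each ℓ→(−1)^(ℓ−1), product (−1)^260 = +1.
(179|263)_J = +1 (Zolotarev's lemma cross-check).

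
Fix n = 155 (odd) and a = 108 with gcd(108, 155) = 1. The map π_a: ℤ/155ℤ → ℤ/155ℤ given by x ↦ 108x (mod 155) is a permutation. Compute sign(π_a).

+1

Orbit of 64 under x↦108x: [64, 92, 16, 23, 4, 122, 1]… (length divides ord_155(108)).
Cycle lengths of π_108 on ℤ/155ℤ: [20, 20, 20, 20, 20, 20, 10, 10, 10, 4, 1]; 11 cycles in total.
Σ(ℓ_i−1) = 155−11 = 144; sign = (−1)^144 = +1.
(108|155)_J = +1 (Zolotarev's lemma cross-check).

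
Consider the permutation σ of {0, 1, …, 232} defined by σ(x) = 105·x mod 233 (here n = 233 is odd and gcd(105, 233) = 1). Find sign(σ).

+1

Start at x=64: 64 → 196 → 76 → 58 → 32 → 98 → 38 → … (one orbit).
Cycle lengths of π_105 on ℤ/233ℤ: [58, 58, 58, 58, 1]; 5 cycles in total.
Σ(ℓ_i−1) = 233−5 = 228; sign = (−1)^228 = +1.
Zolotarev: (105|233) = +1, matching the cycle-count sign.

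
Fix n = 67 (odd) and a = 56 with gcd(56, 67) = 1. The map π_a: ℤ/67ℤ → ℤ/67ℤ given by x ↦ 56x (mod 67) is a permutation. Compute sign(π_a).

+1

Start at x=15: 15 → 36 → 6 → 1 → 56 → 54 → 9 → … (one orbit).
The orbit structure of x ↦ 56x mod 67: 3 orbits of sizes [33, 33, 1].
Σ(ℓ_i−1) = 67−3 = 64; sign = (−1)^64 = +1.
The Jacobi symbol (56|67) = +1 (Zolotarev) agrees.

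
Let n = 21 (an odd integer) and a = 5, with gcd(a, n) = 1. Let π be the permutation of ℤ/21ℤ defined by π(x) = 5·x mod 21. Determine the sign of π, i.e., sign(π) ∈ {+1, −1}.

+1

Start at x=4: 4 → 20 → 16 → 17 → 1 → 5 → 4 (one orbit).
The orbit structure of x ↦ 5x mod 21: 5 orbits of sizes [6, 6, 6, 2, 1].
Σ(ℓ_i−1) = 21−5 = 16; sign = (−1)^16 = +1.
Check: (5/21) = +1 by Zolotarev.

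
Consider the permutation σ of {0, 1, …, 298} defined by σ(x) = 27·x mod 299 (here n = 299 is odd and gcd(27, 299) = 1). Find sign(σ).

Trace 131: π^k(131) = [131, 248, 118, 196, 209, 261, 170] for k=0..6.
39 cycles of lengths [11, 11, 11, 11, 11, 11, 11, 11, 11, 11, 11, 11, 11, 11, 11, 11, 11, 11, 11, 11, 11, 11, 11, 11, 11, 11, 1, 1, 1, 1, 1, 1, 1, 1, 1, 1, 1, 1, 1].
299 − 39 = 260 transpositions; sign(π) = (−1)^260 = +1.
The Jacobi symbol (27|299) = +1 (Zolotarev) agrees.

+1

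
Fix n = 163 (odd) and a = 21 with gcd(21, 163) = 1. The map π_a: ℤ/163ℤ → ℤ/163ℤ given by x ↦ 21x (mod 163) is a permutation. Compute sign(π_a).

Start at x=140: 140 → 6 → 126 → 38 → 146 → 132 → 1 → … (one orbit).
The orbit structure of x ↦ 21x mod 163: 7 orbits of sizes [27, 27, 27, 27, 27, 27, 1].
7 cycles on 163: each ℓ→(−1)^(ℓ−1), product (−1)^156 = +1.

+1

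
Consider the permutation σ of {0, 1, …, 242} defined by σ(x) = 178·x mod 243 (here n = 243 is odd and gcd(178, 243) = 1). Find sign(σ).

+1

Start at x=52: 52 → 22 → 28 → 124 → 202 → 235 → 34 → … (one orbit).
The orbit structure of x ↦ 178x mod 243: 11 orbits of sizes [81, 81, 27, 27, 9, 9, 3, 3, 1, 1, 1].
Σ(ℓ_i−1) = 243−11 = 232; sign = (−1)^232 = +1.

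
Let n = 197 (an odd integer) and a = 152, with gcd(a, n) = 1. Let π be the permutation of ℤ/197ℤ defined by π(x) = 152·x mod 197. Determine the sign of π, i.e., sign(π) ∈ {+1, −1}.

Start at x=49: 49 → 159 → 134 → 77 → 81 → 98 → 121 → … (one orbit).
2 cycles of lengths [196, 1].
With 2 cycles on 197 points, sign = (−1)^{197−2} = -1.

-1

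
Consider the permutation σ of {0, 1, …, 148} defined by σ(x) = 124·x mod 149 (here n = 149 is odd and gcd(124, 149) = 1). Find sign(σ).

Trace 124: π^k(124) = [124, 29, 20, 96, 133, 102, 132] for k=0..6.
Cycle type of π: 74×2 + 1; total 3 cycles.
sign(π) = (−1)^{n − #cycles} = (−1)^{149−3} = (−1)^146 = +1.
Check: (124/149) = +1 by Zolotarev.

+1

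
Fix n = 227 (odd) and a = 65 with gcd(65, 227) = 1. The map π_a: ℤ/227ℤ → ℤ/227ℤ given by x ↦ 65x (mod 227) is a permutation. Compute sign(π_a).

+1

Start at x=129: 129 → 213 → 225 → 97 → 176 → 90 → 175 → … (one orbit).
The orbit structure of x ↦ 65x mod 227: 3 orbits of sizes [113, 113, 1].
3 cycles on 227: each ℓ→(−1)^(ℓ−1), product (−1)^224 = +1.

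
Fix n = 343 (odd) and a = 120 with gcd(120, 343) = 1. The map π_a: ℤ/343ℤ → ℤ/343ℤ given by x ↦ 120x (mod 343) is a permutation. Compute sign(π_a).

Trace 267: π^k(267) = [267, 141, 113, 183, 8, 274, 295] for k=0..6.
The orbit structure of x ↦ 120x mod 343: 19 orbits of sizes [49, 49, 49, 49, 49, 49, 7, 7, 7, 7, 7, 7, 1, 1, 1, 1, 1, 1, 1].
Σ(ℓ_i−1) = 343−19 = 324; sign = (−1)^324 = +1.
(120|343)_J = +1 (Zolotarev's lemma cross-check).

+1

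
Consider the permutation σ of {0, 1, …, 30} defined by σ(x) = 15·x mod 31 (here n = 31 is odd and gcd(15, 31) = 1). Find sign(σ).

-1

Orbit of 15 under x↦15x: [15, 8, 27, 2, 30, 16, 23]… (length divides ord_31(15)).
4 cycles of lengths [10, 10, 10, 1].
Σ(ℓ_i−1) = 31−4 = 27; sign = (−1)^27 = -1.
(15|31)_J = -1 (Zolotarev's lemma cross-check).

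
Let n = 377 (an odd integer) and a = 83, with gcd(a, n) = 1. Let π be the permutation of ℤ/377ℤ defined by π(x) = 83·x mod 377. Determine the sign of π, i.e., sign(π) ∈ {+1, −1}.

-1

Orbit of 291 under x↦83x: [291, 25, 190, 313, 343, 194, 268]… (length divides ord_377(83)).
20 cycles of lengths [28, 28, 28, 28, 28, 28, 28, 28, 28, 28, 28, 28, 7, 7, 7, 7, 4, 4, 4, 1].
20 cycles on 377: each ℓ→(−1)^(ℓ−1), product (−1)^357 = -1.
The Jacobi symbol (83|377) = -1 (Zolotarev) agrees.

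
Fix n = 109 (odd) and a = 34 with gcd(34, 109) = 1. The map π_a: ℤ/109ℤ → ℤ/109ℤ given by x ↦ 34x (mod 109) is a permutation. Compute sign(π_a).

+1

Orbit of 45 under x↦34x: [45, 4, 27, 46, 38, 93, 1]… (length divides ord_109(34)).
7 cycles of lengths [18, 18, 18, 18, 18, 18, 1].
109 − 7 = 102 transpositions; sign(π) = (−1)^102 = +1.
Zolotarev: (34|109) = +1, matching the cycle-count sign.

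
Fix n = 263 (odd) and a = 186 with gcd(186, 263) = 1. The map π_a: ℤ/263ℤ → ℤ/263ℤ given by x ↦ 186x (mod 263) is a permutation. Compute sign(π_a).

Trace 136: π^k(136) = [136, 48, 249, 26, 102, 36, 121] for k=0..6.
Cycle type of π: 131×2 + 1; total 3 cycles.
Σ(ℓ_i−1) = 263−3 = 260; sign = (−1)^260 = +1.

+1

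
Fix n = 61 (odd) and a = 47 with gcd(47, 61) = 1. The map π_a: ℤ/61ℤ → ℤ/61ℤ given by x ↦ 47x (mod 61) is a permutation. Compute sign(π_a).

+1

Orbit of 47 under x↦47x: [47, 13, 1]… (length divides ord_61(47)).
Cycle type of π: 3×20 + 1; total 21 cycles.
61 − 21 = 40 transpositions; sign(π) = (−1)^40 = +1.
Check: (47/61) = +1 by Zolotarev.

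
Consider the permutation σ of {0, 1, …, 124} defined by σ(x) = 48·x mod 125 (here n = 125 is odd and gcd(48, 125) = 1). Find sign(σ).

-1

Orbit of 88 under x↦48x: [88, 99, 2, 96, 108, 59, 82]… (length divides ord_125(48)).
Decompose π into cycles: lengths [100, 20, 4, 1] (4 cycles, including the fixed point 0).
4 cycles on 125: each ℓ→(−1)^(ℓ−1), product (−1)^121 = -1.
The Jacobi symbol (48|125) = -1 (Zolotarev) agrees.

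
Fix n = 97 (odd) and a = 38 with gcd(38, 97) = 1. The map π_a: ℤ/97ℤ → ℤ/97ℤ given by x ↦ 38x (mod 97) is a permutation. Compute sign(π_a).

Orbit of 82 under x↦38x: [82, 12, 68, 62, 28, 94, 80]… (length divides ord_97(38)).
The orbit structure of x ↦ 38x mod 97: 2 orbits of sizes [96, 1].
97 − 2 = 95 transpositions; sign(π) = (−1)^95 = -1.
Zolotarev: (38|97) = -1, matching the cycle-count sign.

-1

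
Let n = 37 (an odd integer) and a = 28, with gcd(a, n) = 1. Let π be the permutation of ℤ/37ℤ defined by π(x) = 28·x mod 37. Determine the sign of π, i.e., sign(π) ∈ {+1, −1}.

Orbit of 25 under x↦28x: [25, 34, 27, 16, 4, 1, 28]… (length divides ord_37(28)).
Decompose π into cycles: lengths [18, 18, 1] (3 cycles, including the fixed point 0).
sign(π) = (−1)^{n − #cycles} = (−1)^{37−3} = (−1)^34 = +1.
Via Zolotarev, sign(π_{28}) = (28|37) = +1.

+1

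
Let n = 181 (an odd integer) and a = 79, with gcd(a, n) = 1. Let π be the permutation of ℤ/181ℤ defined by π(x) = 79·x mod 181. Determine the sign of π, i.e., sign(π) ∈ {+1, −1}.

+1

Trace 44: π^k(44) = [44, 37, 27, 142, 177, 46, 14] for k=0..6.
3 cycles of lengths [90, 90, 1].
Σ(ℓ_i−1) = 181−3 = 178; sign = (−1)^178 = +1.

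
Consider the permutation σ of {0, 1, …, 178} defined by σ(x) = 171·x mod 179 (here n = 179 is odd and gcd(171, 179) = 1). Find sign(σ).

+1

Trace 173: π^k(173) = [173, 48, 153, 29, 126, 66, 9] for k=0..6.
The orbit structure of x ↦ 171x mod 179: 3 orbits of sizes [89, 89, 1].
3 cycles on 179: each ℓ→(−1)^(ℓ−1), product (−1)^176 = +1.
(171|179)_J = +1 (Zolotarev's lemma cross-check).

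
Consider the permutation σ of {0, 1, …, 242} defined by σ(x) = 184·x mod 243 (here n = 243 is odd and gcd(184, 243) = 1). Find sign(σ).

+1

Trace 28: π^k(28) = [28, 49, 25, 226, 31, 115, 19] for k=0..6.
Cycle lengths of π_184 on ℤ/243ℤ: [81, 81, 27, 27, 9, 9, 3, 3, 1, 1, 1]; 11 cycles in total.
With 11 cycles on 243 points, sign = (−1)^{243−11} = +1.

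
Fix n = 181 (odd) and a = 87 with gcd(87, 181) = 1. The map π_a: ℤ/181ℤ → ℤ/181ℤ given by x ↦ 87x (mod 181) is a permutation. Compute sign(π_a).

+1

Start at x=177: 177 → 14 → 132 → 81 → 169 → 42 → 34 → … (one orbit).
Decompose π into cycles: lengths [45, 45, 45, 45, 1] (5 cycles, including the fixed point 0).
5 cycles on 181: each ℓ→(−1)^(ℓ−1), product (−1)^176 = +1.
Via Zolotarev, sign(π_{87}) = (87|181) = +1.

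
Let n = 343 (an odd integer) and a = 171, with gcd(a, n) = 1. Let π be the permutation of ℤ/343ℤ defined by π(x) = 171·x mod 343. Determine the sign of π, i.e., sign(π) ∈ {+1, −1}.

-1

Trace 288: π^k(288) = [288, 199, 72, 307, 18, 334, 176] for k=0..6.
Cycle type of π: 294 + 42 + 6 + 1; total 4 cycles.
With 4 cycles on 343 points, sign = (−1)^{343−4} = -1.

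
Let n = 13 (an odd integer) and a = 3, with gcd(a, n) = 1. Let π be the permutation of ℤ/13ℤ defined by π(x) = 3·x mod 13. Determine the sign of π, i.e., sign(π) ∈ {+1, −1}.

Orbit of 3 under x↦3x: [3, 9, 1]… (length divides ord_13(3)).
π_3 has 5 disjoint cycles with lengths [3, 3, 3, 3, 1] on {0,…,12}.
13 − 5 = 8 transpositions; sign(π) = (−1)^8 = +1.

+1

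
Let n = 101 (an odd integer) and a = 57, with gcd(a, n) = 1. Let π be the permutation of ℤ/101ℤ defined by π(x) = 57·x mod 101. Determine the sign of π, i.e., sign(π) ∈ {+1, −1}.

-1

Start at x=87: 87 → 10 → 65 → 69 → 95 → 62 → 100 → … (one orbit).
The orbit structure of x ↦ 57x mod 101: 6 orbits of sizes [20, 20, 20, 20, 20, 1].
6 cycles on 101: each ℓ→(−1)^(ℓ−1), product (−1)^95 = -1.
(57|101)_J = -1 (Zolotarev's lemma cross-check).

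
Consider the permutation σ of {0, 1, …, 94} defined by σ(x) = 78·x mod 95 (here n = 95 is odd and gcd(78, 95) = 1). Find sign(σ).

Start at x=66: 66 → 18 → 74 → 72 → 11 → 3 → 44 → … (one orbit).
Cycle type of π: 36×2 + 18 + 4 + 1; total 5 cycles.
n − c = 95 − 5 = 90; sign = (−1)^90 = +1.

+1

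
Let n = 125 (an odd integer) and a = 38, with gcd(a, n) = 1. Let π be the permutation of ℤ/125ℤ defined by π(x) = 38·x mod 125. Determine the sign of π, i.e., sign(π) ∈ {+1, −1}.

Trace 106: π^k(106) = [106, 28, 64, 57, 41, 58, 79] for k=0..6.
The orbit structure of x ↦ 38x mod 125: 4 orbits of sizes [100, 20, 4, 1].
n − c = 125 − 4 = 121; sign = (−1)^121 = -1.
(38|125)_J = -1 (Zolotarev's lemma cross-check).

-1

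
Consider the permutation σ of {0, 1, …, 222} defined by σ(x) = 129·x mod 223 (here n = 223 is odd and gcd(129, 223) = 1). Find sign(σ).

Start at x=55: 55 → 182 → 63 → 99 → 60 → 158 → 89 → … (one orbit).
π_129 has 2 disjoint cycles with lengths [222, 1] on {0,…,222}.
sign(π) = (−1)^{n − #cycles} = (−1)^{223−2} = (−1)^221 = -1.
The Jacobi symbol (129|223) = -1 (Zolotarev) agrees.

-1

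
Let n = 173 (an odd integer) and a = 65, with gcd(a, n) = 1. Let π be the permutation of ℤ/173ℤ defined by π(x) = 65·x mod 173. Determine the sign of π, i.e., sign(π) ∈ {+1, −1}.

Orbit of 157 under x↦65x: [157, 171, 43, 27, 25, 68, 95]… (length divides ord_173(65)).
Cycle lengths of π_65 on ℤ/173ℤ: [172, 1]; 2 cycles in total.
sign(π) = (−1)^{n − #cycles} = (−1)^{173−2} = (−1)^171 = -1.
Check: (65/173) = -1 by Zolotarev.

-1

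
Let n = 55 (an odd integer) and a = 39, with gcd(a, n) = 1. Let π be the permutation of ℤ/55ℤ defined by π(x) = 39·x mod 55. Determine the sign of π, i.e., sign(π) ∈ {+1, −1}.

-1

Trace 36: π^k(36) = [36, 29, 31, 54, 16, 19, 26] for k=0..6.
π_39 has 8 disjoint cycles with lengths [10, 10, 10, 10, 10, 2, 2, 1] on {0,…,54}.
With 8 cycles on 55 points, sign = (−1)^{55−8} = -1.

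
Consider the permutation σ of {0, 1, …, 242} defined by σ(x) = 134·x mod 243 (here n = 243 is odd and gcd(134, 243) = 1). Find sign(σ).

Start at x=188: 188 → 163 → 215 → 136 → 242 → 109 → 26 → … (one orbit).
π_134 has 32 disjoint cycles with lengths [18, 18, 18, 18, 18, 18, 18, 18, 18, 6, 6, 6, 6, 6, 6, 6, 6, 6, 2, 2, 2, 2, 2, 2, 2, 2, 2, 2, 2, 2, 2, 1] on {0,…,242}.
With 32 cycles on 243 points, sign = (−1)^{243−32} = -1.

-1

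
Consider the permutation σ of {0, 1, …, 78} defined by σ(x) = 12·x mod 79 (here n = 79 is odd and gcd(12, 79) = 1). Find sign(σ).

-1

Orbit of 41 under x↦12x: [41, 18, 58, 64, 57, 52, 71]… (length divides ord_79(12)).
Decompose π into cycles: lengths [26, 26, 26, 1] (4 cycles, including the fixed point 0).
79 − 4 = 75 transpositions; sign(π) = (−1)^75 = -1.
Check: (12/79) = -1 by Zolotarev.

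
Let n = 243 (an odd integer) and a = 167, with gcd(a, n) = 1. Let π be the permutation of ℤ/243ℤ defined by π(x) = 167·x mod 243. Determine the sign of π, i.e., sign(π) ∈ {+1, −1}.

-1

Orbit of 214 under x↦167x: [214, 17, 166, 20, 181, 95, 70]… (length divides ord_243(167)).
6 cycles of lengths [162, 54, 18, 6, 2, 1].
Σ(ℓ_i−1) = 243−6 = 237; sign = (−1)^237 = -1.
(167|243)_J = -1 (Zolotarev's lemma cross-check).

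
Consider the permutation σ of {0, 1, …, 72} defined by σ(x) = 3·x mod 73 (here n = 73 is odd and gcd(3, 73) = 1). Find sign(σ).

+1

Trace 70: π^k(70) = [70, 64, 46, 65, 49, 1, 3] for k=0..6.
Cycle lengths of π_3 on ℤ/73ℤ: [12, 12, 12, 12, 12, 12, 1]; 7 cycles in total.
Σ(ℓ_i−1) = 73−7 = 66; sign = (−1)^66 = +1.
Via Zolotarev, sign(π_{3}) = (3|73) = +1.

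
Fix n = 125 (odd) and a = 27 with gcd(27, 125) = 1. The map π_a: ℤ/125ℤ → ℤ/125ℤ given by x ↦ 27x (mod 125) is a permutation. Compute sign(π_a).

Trace 98: π^k(98) = [98, 21, 67, 59, 93, 11, 47] for k=0..6.
π_27 has 4 disjoint cycles with lengths [100, 20, 4, 1] on {0,…,124}.
125 − 4 = 121 transpositions; sign(π) = (−1)^121 = -1.

-1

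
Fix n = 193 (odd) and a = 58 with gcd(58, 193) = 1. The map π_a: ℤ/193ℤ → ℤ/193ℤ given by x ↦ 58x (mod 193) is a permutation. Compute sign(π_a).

Trace 108: π^k(108) = [108, 88, 86, 163, 190, 19, 137] for k=0..6.
Decompose π into cycles: lengths [192, 1] (2 cycles, including the fixed point 0).
sign(π) = (−1)^{n − #cycles} = (−1)^{193−2} = (−1)^191 = -1.
Check: (58/193) = -1 by Zolotarev.

-1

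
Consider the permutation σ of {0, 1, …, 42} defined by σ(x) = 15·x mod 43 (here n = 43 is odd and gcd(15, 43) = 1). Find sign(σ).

+1

Orbit of 4 under x↦15x: [4, 17, 40, 41, 13, 23, 1]… (length divides ord_43(15)).
3 cycles of lengths [21, 21, 1].
3 cycles on 43: each ℓ→(−1)^(ℓ−1), product (−1)^40 = +1.
Via Zolotarev, sign(π_{15}) = (15|43) = +1.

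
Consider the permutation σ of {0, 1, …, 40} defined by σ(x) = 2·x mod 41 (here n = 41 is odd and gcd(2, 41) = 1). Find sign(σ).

Orbit of 4 under x↦2x: [4, 8, 16, 32, 23, 5, 10]… (length divides ord_41(2)).
Cycle lengths of π_2 on ℤ/41ℤ: [20, 20, 1]; 3 cycles in total.
n − c = 41 − 3 = 38; sign = (−1)^38 = +1.

+1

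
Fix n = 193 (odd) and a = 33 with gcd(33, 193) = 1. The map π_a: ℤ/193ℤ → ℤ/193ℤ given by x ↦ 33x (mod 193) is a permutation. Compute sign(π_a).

-1

Start at x=33: 33 → 124 → 39 → 129 → 11 → 170 → 13 → … (one orbit).
4 cycles of lengths [64, 64, 64, 1].
4 cycles on 193: each ℓ→(−1)^(ℓ−1), product (−1)^189 = -1.
(33|193)_J = -1 (Zolotarev's lemma cross-check).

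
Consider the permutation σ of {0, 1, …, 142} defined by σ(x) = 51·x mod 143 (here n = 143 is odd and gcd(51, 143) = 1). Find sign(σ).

Orbit of 53 under x↦51x: [53, 129, 1, 51, 27, 90, 14]… (length divides ord_143(51)).
π_51 has 20 disjoint cycles with lengths [10, 10, 10, 10, 10, 10, 10, 10, 10, 10, 10, 10, 10, 2, 2, 2, 2, 2, 2, 1] on {0,…,142}.
Σ(ℓ_i−1) = 143−20 = 123; sign = (−1)^123 = -1.
The Jacobi symbol (51|143) = -1 (Zolotarev) agrees.

-1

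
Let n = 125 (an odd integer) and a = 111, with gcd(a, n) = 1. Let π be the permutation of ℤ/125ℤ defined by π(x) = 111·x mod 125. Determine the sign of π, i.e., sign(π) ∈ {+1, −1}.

+1

Orbit of 96 under x↦111x: [96, 31, 66, 76, 61, 21, 81]… (length divides ord_125(111)).
Cycle lengths of π_111 on ℤ/125ℤ: [25, 25, 25, 25, 5, 5, 5, 5, 1, 1, 1, 1, 1]; 13 cycles in total.
With 13 cycles on 125 points, sign = (−1)^{125−13} = +1.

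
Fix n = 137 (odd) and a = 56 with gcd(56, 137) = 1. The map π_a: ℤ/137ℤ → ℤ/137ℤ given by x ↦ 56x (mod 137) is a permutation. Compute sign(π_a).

+1

Trace 133: π^k(133) = [133, 50, 60, 72, 59, 16, 74] for k=0..6.
9 cycles of lengths [17, 17, 17, 17, 17, 17, 17, 17, 1].
9 cycles on 137: each ℓ→(−1)^(ℓ−1), product (−1)^128 = +1.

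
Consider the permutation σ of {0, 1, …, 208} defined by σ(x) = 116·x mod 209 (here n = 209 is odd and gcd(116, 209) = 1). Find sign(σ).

+1

Start at x=41: 41 → 158 → 145 → 100 → 105 → 58 → 40 → … (one orbit).
Decompose π into cycles: lengths [90, 90, 18, 10, 1] (5 cycles, including the fixed point 0).
n − c = 209 − 5 = 204; sign = (−1)^204 = +1.
Check: (116/209) = +1 by Zolotarev.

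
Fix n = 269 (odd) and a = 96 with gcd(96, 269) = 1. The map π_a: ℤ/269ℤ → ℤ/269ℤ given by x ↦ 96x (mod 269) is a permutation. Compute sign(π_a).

+1

Start at x=53: 53 → 246 → 213 → 4 → 115 → 11 → 249 → … (one orbit).
The orbit structure of x ↦ 96x mod 269: 3 orbits of sizes [134, 134, 1].
sign(π) = (−1)^{n − #cycles} = (−1)^{269−3} = (−1)^266 = +1.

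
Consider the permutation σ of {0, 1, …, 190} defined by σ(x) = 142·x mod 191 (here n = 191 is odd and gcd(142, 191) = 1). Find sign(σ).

-1

Start at x=152: 152 → 1 → 142 → 109 → 7 → 39 → 190 → … (one orbit).
Cycle type of π: 10×19 + 1; total 20 cycles.
Σ(ℓ_i−1) = 191−20 = 171; sign = (−1)^171 = -1.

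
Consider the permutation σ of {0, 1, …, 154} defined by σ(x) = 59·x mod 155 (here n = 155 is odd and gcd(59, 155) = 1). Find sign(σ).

Trace 16: π^k(16) = [16, 14, 51, 64, 56, 49, 101] for k=0..6.
9 cycles of lengths [30, 30, 30, 30, 15, 15, 2, 2, 1].
n − c = 155 − 9 = 146; sign = (−1)^146 = +1.
(59|155)_J = +1 (Zolotarev's lemma cross-check).

+1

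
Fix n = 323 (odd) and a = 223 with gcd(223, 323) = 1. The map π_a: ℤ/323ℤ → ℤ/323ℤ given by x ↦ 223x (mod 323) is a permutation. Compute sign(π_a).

-1

Start at x=15: 15 → 115 → 128 → 120 → 274 → 55 → 314 → … (one orbit).
Decompose π into cycles: lengths [72, 72, 72, 72, 18, 8, 8, 1] (8 cycles, including the fixed point 0).
n − c = 323 − 8 = 315; sign = (−1)^315 = -1.
Zolotarev: (223|323) = -1, matching the cycle-count sign.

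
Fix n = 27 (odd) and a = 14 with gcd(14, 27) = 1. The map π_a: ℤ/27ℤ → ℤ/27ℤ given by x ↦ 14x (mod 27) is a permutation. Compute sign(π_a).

-1

Start at x=2: 2 → 1 → 14 → 7 → 17 → 22 → 11 → … (one orbit).
The orbit structure of x ↦ 14x mod 27: 4 orbits of sizes [18, 6, 2, 1].
4 cycles on 27: each ℓ→(−1)^(ℓ−1), product (−1)^23 = -1.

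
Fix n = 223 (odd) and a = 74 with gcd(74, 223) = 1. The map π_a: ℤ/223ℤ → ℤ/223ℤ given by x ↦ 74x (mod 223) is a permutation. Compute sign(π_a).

Trace 17: π^k(17) = [17, 143, 101, 115, 36, 211, 4] for k=0..6.
Decompose π into cycles: lengths [111, 111, 1] (3 cycles, including the fixed point 0).
Σ(ℓ_i−1) = 223−3 = 220; sign = (−1)^220 = +1.
The Jacobi symbol (74|223) = +1 (Zolotarev) agrees.

+1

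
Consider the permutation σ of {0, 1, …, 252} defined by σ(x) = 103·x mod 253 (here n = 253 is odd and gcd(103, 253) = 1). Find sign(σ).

-1

Trace 218: π^k(218) = [218, 190, 89, 59, 5, 9, 168] for k=0..6.
Cycle type of π: 110×2 + 22 + 5×2 + 1; total 6 cycles.
6 cycles on 253: each ℓ→(−1)^(ℓ−1), product (−1)^247 = -1.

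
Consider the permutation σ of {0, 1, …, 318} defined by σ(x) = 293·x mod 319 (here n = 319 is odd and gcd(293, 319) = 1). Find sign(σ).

Trace 146: π^k(146) = [146, 32, 125, 259, 284, 272, 265] for k=0..6.
The orbit structure of x ↦ 293x mod 319: 5 orbits of sizes [140, 140, 28, 10, 1].
sign(π) = (−1)^{n − #cycles} = (−1)^{319−5} = (−1)^314 = +1.
(293|319)_J = +1 (Zolotarev's lemma cross-check).

+1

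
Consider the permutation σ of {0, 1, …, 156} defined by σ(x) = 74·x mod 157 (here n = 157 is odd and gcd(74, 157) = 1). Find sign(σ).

Trace 5: π^k(5) = [5, 56, 62, 35, 78, 120, 88] for k=0..6.
π_74 has 2 disjoint cycles with lengths [156, 1] on {0,…,156}.
n − c = 157 − 2 = 155; sign = (−1)^155 = -1.
Via Zolotarev, sign(π_{74}) = (74|157) = -1.

-1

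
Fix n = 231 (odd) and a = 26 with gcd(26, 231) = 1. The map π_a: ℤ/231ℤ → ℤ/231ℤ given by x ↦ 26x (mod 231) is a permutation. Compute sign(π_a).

+1

Trace 58: π^k(58) = [58, 122, 169, 5, 130, 146, 100] for k=0..6.
Decompose π into cycles: lengths [30, 30, 30, 30, 30, 30, 10, 10, 6, 6, 6, 5, 5, 2, 1] (15 cycles, including the fixed point 0).
15 cycles on 231: each ℓ→(−1)^(ℓ−1), product (−1)^216 = +1.
(26|231)_J = +1 (Zolotarev's lemma cross-check).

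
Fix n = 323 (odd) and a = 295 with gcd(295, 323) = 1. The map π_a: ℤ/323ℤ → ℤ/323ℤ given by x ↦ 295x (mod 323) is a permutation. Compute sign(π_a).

+1

Start at x=26: 26 → 241 → 35 → 312 → 308 → 97 → 191 → … (one orbit).
Decompose π into cycles: lengths [144, 144, 18, 16, 1] (5 cycles, including the fixed point 0).
5 cycles on 323: each ℓ→(−1)^(ℓ−1), product (−1)^318 = +1.
Check: (295/323) = +1 by Zolotarev.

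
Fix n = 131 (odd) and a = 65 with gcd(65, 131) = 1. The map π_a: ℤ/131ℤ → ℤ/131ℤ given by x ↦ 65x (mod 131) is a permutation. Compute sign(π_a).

+1

Trace 125: π^k(125) = [125, 3, 64, 99, 16, 123, 4] for k=0..6.
Cycle type of π: 65×2 + 1; total 3 cycles.
n − c = 131 − 3 = 128; sign = (−1)^128 = +1.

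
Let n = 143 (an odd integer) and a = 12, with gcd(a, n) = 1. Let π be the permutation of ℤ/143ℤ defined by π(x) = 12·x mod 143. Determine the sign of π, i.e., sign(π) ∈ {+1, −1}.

Trace 1: π^k(1) = [1, 12] for k=0..1.
Cycle lengths of π_12 on ℤ/143ℤ: [2, 2, 2, 2, 2, 2, 2, 2, 2, 2, 2, 2, 2, 2, 2, 2, 2, 2, 2, 2, 2, 2, 2, 2, 2, 2, 2, 2, 2, 2, 2, 2, 2, 2, 2, 2, 2, 2, 2, 2, 2, 2, 2, 2, 2, 2, 2, 2, 2, 2, 2, 2, 2, 2, 2, 2, 2, 2, 2, 2, 2, 2, 2, 2, 2, 2, 1, 1, 1, 1, 1, 1, 1, 1, 1, 1, 1]; 77 cycles in total.
n − c = 143 − 77 = 66; sign = (−1)^66 = +1.

+1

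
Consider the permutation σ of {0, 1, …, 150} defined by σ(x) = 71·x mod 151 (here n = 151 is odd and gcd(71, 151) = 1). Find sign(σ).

Orbit of 90 under x↦71x: [90, 48, 86, 66, 5, 53, 139]… (length divides ord_151(71)).
Cycle type of π: 150 + 1; total 2 cycles.
151 − 2 = 149 transpositions; sign(π) = (−1)^149 = -1.

-1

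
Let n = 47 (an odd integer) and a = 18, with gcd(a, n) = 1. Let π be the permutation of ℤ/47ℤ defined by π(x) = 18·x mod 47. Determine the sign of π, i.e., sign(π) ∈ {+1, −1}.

Orbit of 21 under x↦18x: [21, 2, 36, 37, 8, 3, 7]… (length divides ord_47(18)).
Cycle type of π: 23×2 + 1; total 3 cycles.
3 cycles on 47: each ℓ→(−1)^(ℓ−1), product (−1)^44 = +1.

+1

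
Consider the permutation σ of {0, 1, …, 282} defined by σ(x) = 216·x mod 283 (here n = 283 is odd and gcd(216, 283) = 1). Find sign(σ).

Start at x=51: 51 → 262 → 275 → 253 → 29 → 38 → 1 → … (one orbit).
Cycle type of π: 47×6 + 1; total 7 cycles.
sign(π) = (−1)^{n − #cycles} = (−1)^{283−7} = (−1)^276 = +1.

+1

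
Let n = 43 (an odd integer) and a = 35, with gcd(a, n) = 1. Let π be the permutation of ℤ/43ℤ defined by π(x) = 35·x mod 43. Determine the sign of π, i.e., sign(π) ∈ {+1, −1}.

+1

Orbit of 11 under x↦35x: [11, 41, 16, 1, 35, 21, 4]… (length divides ord_43(35)).
Cycle lengths of π_35 on ℤ/43ℤ: [7, 7, 7, 7, 7, 7, 1]; 7 cycles in total.
n − c = 43 − 7 = 36; sign = (−1)^36 = +1.
(35|43)_J = +1 (Zolotarev's lemma cross-check).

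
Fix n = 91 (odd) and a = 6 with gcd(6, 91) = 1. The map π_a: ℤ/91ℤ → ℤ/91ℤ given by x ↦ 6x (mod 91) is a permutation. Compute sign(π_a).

Start at x=43: 43 → 76 → 1 → 6 → 36 → 34 → 22 → … (one orbit).
π_6 has 11 disjoint cycles with lengths [12, 12, 12, 12, 12, 12, 12, 2, 2, 2, 1] on {0,…,90}.
Σ(ℓ_i−1) = 91−11 = 80; sign = (−1)^80 = +1.
Zolotarev: (6|91) = +1, matching the cycle-count sign.

+1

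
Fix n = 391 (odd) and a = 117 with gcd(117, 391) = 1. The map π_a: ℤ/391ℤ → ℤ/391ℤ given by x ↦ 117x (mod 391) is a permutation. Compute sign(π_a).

Trace 16: π^k(16) = [16, 308, 64, 59, 256, 236, 242] for k=0..6.
Cycle type of π: 88×4 + 11×2 + 8×2 + 1; total 9 cycles.
Σ(ℓ_i−1) = 391−9 = 382; sign = (−1)^382 = +1.
The Jacobi symbol (117|391) = +1 (Zolotarev) agrees.

+1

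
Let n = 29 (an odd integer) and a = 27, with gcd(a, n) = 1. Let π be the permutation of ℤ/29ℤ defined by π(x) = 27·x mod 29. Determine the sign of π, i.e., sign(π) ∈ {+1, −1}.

Start at x=28: 28 → 2 → 25 → 8 → 13 → 3 → 23 → … (one orbit).
Cycle lengths of π_27 on ℤ/29ℤ: [28, 1]; 2 cycles in total.
n − c = 29 − 2 = 27; sign = (−1)^27 = -1.
The Jacobi symbol (27|29) = -1 (Zolotarev) agrees.

-1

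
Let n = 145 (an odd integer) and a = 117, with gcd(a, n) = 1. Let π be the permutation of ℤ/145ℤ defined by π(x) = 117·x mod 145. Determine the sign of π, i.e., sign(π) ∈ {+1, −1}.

-1

Start at x=88: 88 → 1 → 117 → 59 → 88 (one orbit).
Decompose π into cycles: lengths [4, 4, 4, 4, 4, 4, 4, 4, 4, 4, 4, 4, 4, 4, 4, 4, 4, 4, 4, 4, 4, 4, 4, 4, 4, 4, 4, 4, 4, 1, 1, 1, 1, 1, 1, 1, 1, 1, 1, 1, 1, 1, 1, 1, 1, 1, 1, 1, 1, 1, 1, 1, 1, 1, 1, 1, 1, 1] (58 cycles, including the fixed point 0).
With 58 cycles on 145 points, sign = (−1)^{145−58} = -1.
Zolotarev: (117|145) = -1, matching the cycle-count sign.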